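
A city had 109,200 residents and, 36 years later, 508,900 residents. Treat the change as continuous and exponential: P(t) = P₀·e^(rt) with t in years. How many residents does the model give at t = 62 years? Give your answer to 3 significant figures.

r = ln(508900/109200) / 36 ≈ 0.042752 per year
P(62) = 109200 · e^(0.042752·62) = 109200 · 14.16284 ≈ 1546581.71

≈ 1,550,000 residents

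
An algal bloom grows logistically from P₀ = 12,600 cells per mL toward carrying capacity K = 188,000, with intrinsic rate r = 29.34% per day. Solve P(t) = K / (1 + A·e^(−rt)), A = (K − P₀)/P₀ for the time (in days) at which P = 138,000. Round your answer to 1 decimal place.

A = (188000 − 12600)/12600 = 13.92063
138000 = 188000/(1 + 13.92063·e^(−0.2934t)) → 1 + 13.92063·e^(−0.2934t) = 1.36232
e^(−0.2934t) = 0.026027 → t = ln(38.42095)/0.2934 = 3.6486/0.2934

t ≈ 12.4 days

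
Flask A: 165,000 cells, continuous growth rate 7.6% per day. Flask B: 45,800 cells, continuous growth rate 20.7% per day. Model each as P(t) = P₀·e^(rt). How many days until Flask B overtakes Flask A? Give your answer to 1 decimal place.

t ≈ 9.8 days

165000·e^(0.076t) = 45800·e^(0.207t)
165000/45800 = e^((0.207 − 0.076)t) → ln(3.60262) = 0.131·t
t = 1.28166 / 0.131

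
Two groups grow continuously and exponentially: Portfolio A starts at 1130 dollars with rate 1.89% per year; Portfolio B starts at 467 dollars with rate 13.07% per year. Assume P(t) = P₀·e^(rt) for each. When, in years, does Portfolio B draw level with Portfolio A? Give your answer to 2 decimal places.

1130·e^(0.0189t) = 467·e^(0.1307t)
1130/467 = e^((0.1307 − 0.0189)t) → ln(2.4197) = 0.1118·t
t = 0.88364 / 0.1118

t ≈ 7.90 years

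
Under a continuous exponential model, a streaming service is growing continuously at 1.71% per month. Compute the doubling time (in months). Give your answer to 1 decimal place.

doubling time ≈ 40.5 months

doubling time = ln(2) / |r| = 0.69315 / 0.0171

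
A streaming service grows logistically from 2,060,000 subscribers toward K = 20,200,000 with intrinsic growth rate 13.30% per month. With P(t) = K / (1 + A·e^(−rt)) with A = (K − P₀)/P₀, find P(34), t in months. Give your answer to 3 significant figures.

A = (20200000 − 2060000)/2060000 = 8.80583
P(34) = 20200000 / (1 + 8.80583·e^(−0.133·34)) = 20200000 / (1 + 8.80583·0.010867)
= 20200000 / 1.0957 ≈ 18435783

≈ 18,400,000 subscribers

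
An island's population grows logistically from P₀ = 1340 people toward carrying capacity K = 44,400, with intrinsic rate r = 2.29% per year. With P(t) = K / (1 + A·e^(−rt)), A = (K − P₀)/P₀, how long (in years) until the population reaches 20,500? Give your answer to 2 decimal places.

t ≈ 144.82 years

A = (44400 − 1340)/1340 = 32.13433
20500 = 44400/(1 + 32.13433·e^(−0.0229t)) → 1 + 32.13433·e^(−0.0229t) = 2.16585
e^(−0.0229t) = 0.036281 → t = ln(27.56292)/0.0229 = 3.31647/0.0229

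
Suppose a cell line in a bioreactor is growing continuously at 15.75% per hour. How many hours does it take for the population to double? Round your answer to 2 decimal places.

doubling time ≈ 4.40 hours

doubling time = ln(2) / |r| = 0.69315 / 0.1575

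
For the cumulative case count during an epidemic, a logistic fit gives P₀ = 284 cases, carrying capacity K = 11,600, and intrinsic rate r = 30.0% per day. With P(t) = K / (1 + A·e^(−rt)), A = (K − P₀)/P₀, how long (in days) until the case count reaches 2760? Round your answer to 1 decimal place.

A = (11600 − 284)/284 = 39.84507
2760 = 11600/(1 + 39.84507·e^(−0.3t)) → 1 + 39.84507·e^(−0.3t) = 4.2029
e^(−0.3t) = 0.080384 → t = ln(12.44032)/0.3 = 2.52094/0.3

t ≈ 8.4 days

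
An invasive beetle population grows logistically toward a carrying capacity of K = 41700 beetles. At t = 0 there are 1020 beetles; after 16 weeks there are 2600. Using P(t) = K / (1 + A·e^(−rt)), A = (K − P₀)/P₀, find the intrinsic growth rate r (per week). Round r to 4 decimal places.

A = (41700 − 1020)/1020 = 39.88235
2600 = 41700/(1 + 39.88235·e^(−r·16)) → e^(−16r) = (16.03846 − 1)/39.88235 = 0.377071
r = −ln(0.377071)/16 = 0.97532/16

r ≈ 0.0610 per week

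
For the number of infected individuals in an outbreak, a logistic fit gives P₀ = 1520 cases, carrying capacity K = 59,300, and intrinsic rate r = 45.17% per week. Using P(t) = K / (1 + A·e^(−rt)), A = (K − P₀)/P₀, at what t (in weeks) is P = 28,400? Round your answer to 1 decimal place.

t ≈ 7.9 weeks

A = (59300 − 1520)/1520 = 38.01316
28400 = 59300/(1 + 38.01316·e^(−0.4517t)) → 1 + 38.01316·e^(−0.4517t) = 2.08803
e^(−0.4517t) = 0.028622 → t = ln(34.93766)/0.4517 = 3.55357/0.4517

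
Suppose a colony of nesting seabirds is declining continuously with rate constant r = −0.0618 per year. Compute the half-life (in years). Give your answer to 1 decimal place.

half-life ≈ 11.2 years

half-life = ln(2) / |r| = 0.69315 / 0.0618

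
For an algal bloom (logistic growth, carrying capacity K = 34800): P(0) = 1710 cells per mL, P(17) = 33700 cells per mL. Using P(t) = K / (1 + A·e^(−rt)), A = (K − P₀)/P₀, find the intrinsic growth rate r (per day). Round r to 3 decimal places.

r ≈ 0.376 per day

A = (34800 − 1710)/1710 = 19.35088
33700 = 34800/(1 + 19.35088·e^(−r·17)) → e^(−17r) = (1.03264 − 1)/19.35088 = 0.001687
r = −ln(0.001687)/17 = 6.38493/17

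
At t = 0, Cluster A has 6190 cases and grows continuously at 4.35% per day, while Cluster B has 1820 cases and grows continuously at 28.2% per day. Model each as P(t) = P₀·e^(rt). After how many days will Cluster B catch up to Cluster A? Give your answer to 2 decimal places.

6190·e^(0.0435t) = 1820·e^(0.282t)
6190/1820 = e^((0.282 − 0.0435)t) → ln(3.4011) = 0.2385·t
t = 1.2241 / 0.2385

t ≈ 5.13 days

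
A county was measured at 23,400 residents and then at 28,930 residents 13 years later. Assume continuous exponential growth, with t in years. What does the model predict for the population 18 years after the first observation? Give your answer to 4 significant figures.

≈ 31,390 residents

r = ln(28930/23400) / 13 ≈ 0.016319 per year
P(18) = 23400 · e^(0.016319·18) = 23400 · 1.34143 ≈ 31389.47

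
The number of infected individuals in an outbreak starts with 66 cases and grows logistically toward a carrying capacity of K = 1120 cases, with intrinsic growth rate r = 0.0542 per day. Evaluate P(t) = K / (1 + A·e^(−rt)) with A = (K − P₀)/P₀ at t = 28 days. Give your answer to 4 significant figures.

≈ 248.8 cases

A = (1120 − 66)/66 = 15.9697
P(28) = 1120 / (1 + 15.9697·e^(−0.0542·28)) = 1120 / (1 + 15.9697·0.219237)
= 1120 / 4.50116 ≈ 248.83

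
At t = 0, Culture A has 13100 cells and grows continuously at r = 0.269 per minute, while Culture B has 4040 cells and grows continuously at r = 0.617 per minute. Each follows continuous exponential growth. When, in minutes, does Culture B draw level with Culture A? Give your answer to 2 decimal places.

t ≈ 3.38 minutes

13100·e^(0.269t) = 4040·e^(0.617t)
13100/4040 = e^((0.617 − 0.269)t) → ln(3.24257) = 0.348·t
t = 1.17637 / 0.348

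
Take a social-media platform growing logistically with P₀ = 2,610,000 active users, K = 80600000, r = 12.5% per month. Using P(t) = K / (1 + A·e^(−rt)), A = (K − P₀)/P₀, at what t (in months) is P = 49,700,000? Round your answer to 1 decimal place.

t ≈ 31.0 months

A = (80600000 − 2610000)/2610000 = 29.88123
49700000 = 80600000/(1 + 29.88123·e^(−0.125t)) → 1 + 29.88123·e^(−0.125t) = 1.62173
e^(−0.125t) = 0.020807 → t = ln(48.06139)/0.125 = 3.87248/0.125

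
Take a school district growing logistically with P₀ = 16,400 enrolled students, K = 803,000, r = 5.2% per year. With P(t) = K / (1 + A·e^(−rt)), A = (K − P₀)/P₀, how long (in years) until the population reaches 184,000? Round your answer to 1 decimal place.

t ≈ 51.1 years

A = (803000 − 16400)/16400 = 47.96341
184000 = 803000/(1 + 47.96341·e^(−0.052t)) → 1 + 47.96341·e^(−0.052t) = 4.36413
e^(−0.052t) = 0.07014 → t = ln(14.2573)/0.052 = 2.65727/0.052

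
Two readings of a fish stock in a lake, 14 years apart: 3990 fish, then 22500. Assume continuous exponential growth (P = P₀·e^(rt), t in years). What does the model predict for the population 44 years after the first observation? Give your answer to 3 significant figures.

≈ 916,000 fish

r = ln(22500/3990) / 14 ≈ 0.123552 per year
P(44) = 3990 · e^(0.123552·44) = 3990 · 229.58554 ≈ 916046.3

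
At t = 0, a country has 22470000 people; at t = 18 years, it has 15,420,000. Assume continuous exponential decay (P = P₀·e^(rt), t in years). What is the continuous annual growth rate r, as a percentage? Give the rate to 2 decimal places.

15420000 = 22470000 · e^(r·18)
e^(18r) = 15420000/22470000 = 0.68625
r = ln(0.68625) / 18 = -0.37652 / 18

r ≈ -2.09% per year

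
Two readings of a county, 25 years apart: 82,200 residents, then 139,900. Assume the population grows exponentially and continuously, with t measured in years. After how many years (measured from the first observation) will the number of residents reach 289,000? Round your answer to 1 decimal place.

t ≈ 59.1 years

r = ln(139900/82200) / 25 ≈ 0.021271 per year
t = ln(289000/82200) / r = 1.25727 / 0.021271 ≈ 59.108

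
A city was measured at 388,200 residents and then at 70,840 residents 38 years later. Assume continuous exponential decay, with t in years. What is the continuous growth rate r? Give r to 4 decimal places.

r ≈ -0.0448 per year

70840 = 388200 · e^(r·38)
e^(38r) = 70840/388200 = 0.18248
r = ln(0.18248) / 38 = -1.7011 / 38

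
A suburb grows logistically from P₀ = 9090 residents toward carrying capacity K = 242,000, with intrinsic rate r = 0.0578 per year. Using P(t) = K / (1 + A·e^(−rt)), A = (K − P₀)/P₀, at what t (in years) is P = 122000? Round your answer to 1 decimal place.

A = (242000 − 9090)/9090 = 25.62266
122000 = 242000/(1 + 25.62266·e^(−0.0578t)) → 1 + 25.62266·e^(−0.0578t) = 1.98361
e^(−0.0578t) = 0.038388 → t = ln(26.04971)/0.0578 = 3.26001/0.0578

t ≈ 56.4 years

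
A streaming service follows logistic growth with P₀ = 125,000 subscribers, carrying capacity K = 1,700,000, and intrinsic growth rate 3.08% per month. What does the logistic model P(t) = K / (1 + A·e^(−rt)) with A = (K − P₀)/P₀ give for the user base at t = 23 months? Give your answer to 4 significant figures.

≈ 236,000 subscribers

A = (1700000 − 125000)/125000 = 12.6
P(23) = 1700000 / (1 + 12.6·e^(−0.0308·23)) = 1700000 / (1 + 12.6·0.492431)
= 1700000 / 7.20464 ≈ 235959.17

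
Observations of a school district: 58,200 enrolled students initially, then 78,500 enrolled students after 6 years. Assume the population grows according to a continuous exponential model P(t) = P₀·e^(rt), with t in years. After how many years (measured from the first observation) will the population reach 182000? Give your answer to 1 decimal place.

t ≈ 22.9 years

r = ln(78500/58200) / 6 ≈ 0.049869 per year
t = ln(182000/58200) / r = 1.14012 / 0.049869 ≈ 22.862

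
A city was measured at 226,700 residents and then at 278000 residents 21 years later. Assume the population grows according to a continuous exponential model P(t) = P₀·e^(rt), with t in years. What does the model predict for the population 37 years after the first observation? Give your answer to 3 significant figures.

r = ln(278000/226700) / 21 ≈ 0.009714 per year
P(37) = 226700 · e^(0.009714·37) = 226700 · 1.43249 ≈ 324746.47

≈ 325,000 residents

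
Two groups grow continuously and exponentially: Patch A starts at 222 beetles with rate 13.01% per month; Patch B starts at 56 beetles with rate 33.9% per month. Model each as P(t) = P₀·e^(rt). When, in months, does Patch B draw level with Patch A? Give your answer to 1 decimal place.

222·e^(0.1301t) = 56·e^(0.339t)
222/56 = e^((0.339 − 0.1301)t) → ln(3.96429) = 0.2089·t
t = 1.37733 / 0.2089

t ≈ 6.6 months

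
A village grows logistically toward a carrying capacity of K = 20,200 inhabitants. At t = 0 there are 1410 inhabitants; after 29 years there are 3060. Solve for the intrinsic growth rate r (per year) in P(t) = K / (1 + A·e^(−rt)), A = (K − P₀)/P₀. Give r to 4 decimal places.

r ≈ 0.0299 per year

A = (20200 − 1410)/1410 = 13.32624
3060 = 20200/(1 + 13.32624·e^(−r·29)) → e^(−29r) = (6.60131 − 1)/13.32624 = 0.420322
r = −ln(0.420322)/29 = 0.86674/29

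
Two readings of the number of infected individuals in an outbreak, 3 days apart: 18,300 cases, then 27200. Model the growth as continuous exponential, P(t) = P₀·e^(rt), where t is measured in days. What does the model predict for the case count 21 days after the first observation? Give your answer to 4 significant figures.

≈ 293,300 cases

r = ln(27200/18300) / 3 ≈ 0.132105 per day
P(21) = 18300 · e^(0.132105·21) = 18300 · 16.02598 ≈ 293275.5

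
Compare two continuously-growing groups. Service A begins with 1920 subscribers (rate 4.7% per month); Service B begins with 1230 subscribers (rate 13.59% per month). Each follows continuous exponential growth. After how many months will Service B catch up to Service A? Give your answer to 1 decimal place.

t ≈ 5.0 months

1920·e^(0.047t) = 1230·e^(0.1359t)
1920/1230 = e^((0.1359 − 0.047)t) → ln(1.56098) = 0.0889·t
t = 0.44531 / 0.0889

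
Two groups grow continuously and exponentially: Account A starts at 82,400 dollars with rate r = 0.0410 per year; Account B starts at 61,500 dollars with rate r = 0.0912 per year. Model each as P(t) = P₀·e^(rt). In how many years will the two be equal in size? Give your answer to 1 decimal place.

82400·e^(0.041t) = 61500·e^(0.0912t)
82400/61500 = e^((0.0912 − 0.041)t) → ln(1.33984) = 0.0502·t
t = 0.29255 / 0.0502

t ≈ 5.8 years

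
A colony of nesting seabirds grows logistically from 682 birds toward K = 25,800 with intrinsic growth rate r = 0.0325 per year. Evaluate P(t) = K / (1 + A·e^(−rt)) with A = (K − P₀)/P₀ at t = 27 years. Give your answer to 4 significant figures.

≈ 1,581 birds

A = (25800 − 682)/682 = 36.82991
P(27) = 25800 / (1 + 36.82991·e^(−0.0325·27)) = 25800 / (1 + 36.82991·0.415821)
= 25800 / 16.31466 ≈ 1581.4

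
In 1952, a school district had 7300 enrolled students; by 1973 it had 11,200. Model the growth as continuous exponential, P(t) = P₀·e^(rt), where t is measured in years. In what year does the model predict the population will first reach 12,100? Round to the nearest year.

year 1977

r = ln(11200/7300) / 21 = 0.42804/21 ≈ 0.020383 per year
t = ln(12100/7300) / r = 0.50533/0.020383 ≈ 24.79 years after 1952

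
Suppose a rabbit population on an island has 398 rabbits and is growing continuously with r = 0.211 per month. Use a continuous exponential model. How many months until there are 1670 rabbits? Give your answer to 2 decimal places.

1670 = 398 · e^(0.211·t)
t = ln(1670/398) / 0.211 = ln(4.19598) / 0.211 = 1.43413 / 0.211

t ≈ 6.80 months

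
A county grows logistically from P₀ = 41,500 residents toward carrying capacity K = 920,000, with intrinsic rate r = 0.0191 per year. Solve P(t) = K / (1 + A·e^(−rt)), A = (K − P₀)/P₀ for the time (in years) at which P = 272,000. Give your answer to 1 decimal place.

A = (920000 − 41500)/41500 = 21.16867
272000 = 920000/(1 + 21.16867·e^(−0.0191t)) → 1 + 21.16867·e^(−0.0191t) = 3.38235
e^(−0.0191t) = 0.112541 → t = ln(8.88562)/0.0191 = 2.18443/0.0191

t ≈ 114.4 years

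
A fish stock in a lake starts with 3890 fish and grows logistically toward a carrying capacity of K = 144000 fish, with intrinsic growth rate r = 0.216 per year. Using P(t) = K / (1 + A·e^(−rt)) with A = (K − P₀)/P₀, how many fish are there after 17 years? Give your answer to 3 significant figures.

≈ 75,200 fish

A = (144000 − 3890)/3890 = 36.01799
P(17) = 144000 / (1 + 36.01799·e^(−0.216·17)) = 144000 / (1 + 36.01799·0.025426)
= 144000 / 1.91578 ≈ 75165.29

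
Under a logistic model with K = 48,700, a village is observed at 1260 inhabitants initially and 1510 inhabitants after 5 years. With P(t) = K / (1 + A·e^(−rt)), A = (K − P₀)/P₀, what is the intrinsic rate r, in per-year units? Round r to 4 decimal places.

A = (48700 − 1260)/1260 = 37.65079
1510 = 48700/(1 + 37.65079·e^(−r·5)) → e^(−5r) = (32.25166 − 1)/37.65079 = 0.83004
r = −ln(0.83004)/5 = 0.18628/5

r ≈ 0.0373 per year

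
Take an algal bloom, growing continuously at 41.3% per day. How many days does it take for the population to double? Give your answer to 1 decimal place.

doubling time = ln(2) / |r| = 0.69315 / 0.413

doubling time ≈ 1.7 days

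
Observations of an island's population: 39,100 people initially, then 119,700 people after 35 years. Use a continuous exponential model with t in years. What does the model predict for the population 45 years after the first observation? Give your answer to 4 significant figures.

r = ln(119700/39100) / 35 ≈ 0.031968 per year
P(45) = 39100 · e^(0.031968·45) = 39100 · 4.21455 ≈ 164788.8

≈ 164,800 people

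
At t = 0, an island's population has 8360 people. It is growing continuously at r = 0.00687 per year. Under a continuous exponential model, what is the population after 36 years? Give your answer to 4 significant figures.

≈ 10,710 people

P(36) = 8360 · e^(0.00687·36) = 8360 · e^(0.24732)
= 8360 · 1.28059 ≈ 10705.72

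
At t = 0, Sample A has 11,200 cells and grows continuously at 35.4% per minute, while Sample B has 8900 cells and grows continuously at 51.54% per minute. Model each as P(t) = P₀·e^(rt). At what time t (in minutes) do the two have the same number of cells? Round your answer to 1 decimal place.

11200·e^(0.354t) = 8900·e^(0.5154t)
11200/8900 = e^((0.5154 − 0.354)t) → ln(1.25843) = 0.1614·t
t = 0.22986 / 0.1614

t ≈ 1.4 minutes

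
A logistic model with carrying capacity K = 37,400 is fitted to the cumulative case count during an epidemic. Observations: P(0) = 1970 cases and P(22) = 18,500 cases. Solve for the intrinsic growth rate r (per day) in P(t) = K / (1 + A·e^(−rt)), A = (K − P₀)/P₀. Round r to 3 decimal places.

A = (37400 − 1970)/1970 = 17.98477
18500 = 37400/(1 + 17.98477·e^(−r·22)) → e^(−22r) = (2.02162 − 1)/17.98477 = 0.056805
r = −ln(0.056805)/22 = 2.86813/22

r ≈ 0.130 per day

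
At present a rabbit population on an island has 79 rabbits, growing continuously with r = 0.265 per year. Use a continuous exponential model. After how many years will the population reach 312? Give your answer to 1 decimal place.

t ≈ 5.2 years

312 = 79 · e^(0.265·t)
t = ln(312/79) / 0.265 = ln(3.94937) / 0.265 = 1.37356 / 0.265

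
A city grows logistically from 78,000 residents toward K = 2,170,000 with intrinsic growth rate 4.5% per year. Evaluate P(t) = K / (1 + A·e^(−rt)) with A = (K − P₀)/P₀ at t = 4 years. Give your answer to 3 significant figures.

≈ 92,700 residents

A = (2170000 − 78000)/78000 = 26.82051
P(4) = 2170000 / (1 + 26.82051·e^(−0.045·4)) = 2170000 / (1 + 26.82051·0.83527)
= 2170000 / 23.40238 ≈ 92725.63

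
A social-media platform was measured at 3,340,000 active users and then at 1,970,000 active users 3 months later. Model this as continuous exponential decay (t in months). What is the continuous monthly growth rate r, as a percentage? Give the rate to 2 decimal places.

1970000 = 3340000 · e^(r·3)
e^(3r) = 1970000/3340000 = 0.58982
r = ln(0.58982) / 3 = -0.52794 / 3

r ≈ -17.60% per month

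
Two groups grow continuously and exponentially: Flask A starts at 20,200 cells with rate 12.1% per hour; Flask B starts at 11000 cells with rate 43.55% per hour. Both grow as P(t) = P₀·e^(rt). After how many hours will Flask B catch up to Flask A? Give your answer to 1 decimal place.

20200·e^(0.121t) = 11000·e^(0.4355t)
20200/11000 = e^((0.4355 − 0.121)t) → ln(1.83636) = 0.3145·t
t = 0.60779 / 0.3145

t ≈ 1.9 hours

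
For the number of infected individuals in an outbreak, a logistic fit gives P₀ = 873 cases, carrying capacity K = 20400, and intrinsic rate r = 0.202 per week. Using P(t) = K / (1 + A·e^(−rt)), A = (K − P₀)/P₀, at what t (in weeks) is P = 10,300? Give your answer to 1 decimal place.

A = (20400 − 873)/873 = 22.3677
10300 = 20400/(1 + 22.3677·e^(−0.202t)) → 1 + 22.3677·e^(−0.202t) = 1.98058
e^(−0.202t) = 0.043839 → t = ln(22.81062)/0.202 = 3.12723/0.202

t ≈ 15.5 weeks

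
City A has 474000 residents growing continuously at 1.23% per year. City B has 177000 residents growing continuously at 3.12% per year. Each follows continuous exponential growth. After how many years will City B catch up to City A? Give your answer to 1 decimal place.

t ≈ 52.1 years

474000·e^(0.0123t) = 177000·e^(0.0312t)
474000/177000 = e^((0.0312 − 0.0123)t) → ln(2.67797) = 0.0189·t
t = 0.98506 / 0.0189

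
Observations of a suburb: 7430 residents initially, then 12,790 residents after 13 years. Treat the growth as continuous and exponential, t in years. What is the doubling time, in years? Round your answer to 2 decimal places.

doubling time ≈ 16.59 years

r = ln(12790/7430) / 13 = ln(1.7214) / 13 ≈ 0.04178 per year
doubling time = ln 2 / |r| = 0.69315 / 0.04178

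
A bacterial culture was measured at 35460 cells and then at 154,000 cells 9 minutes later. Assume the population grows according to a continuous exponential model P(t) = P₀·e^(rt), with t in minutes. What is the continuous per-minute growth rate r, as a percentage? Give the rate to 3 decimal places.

154000 = 35460 · e^(r·9)
e^(9r) = 154000/35460 = 4.34292
r = ln(4.34292) / 9 = 1.46855 / 9

r ≈ 16.317% per minute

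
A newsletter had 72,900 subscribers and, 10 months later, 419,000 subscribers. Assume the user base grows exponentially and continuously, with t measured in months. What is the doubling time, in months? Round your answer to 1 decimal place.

r = ln(419000/72900) / 10 = ln(5.7476) / 10 ≈ 0.174878 per month
doubling time = ln 2 / |r| = 0.69315 / 0.174878

doubling time ≈ 4.0 months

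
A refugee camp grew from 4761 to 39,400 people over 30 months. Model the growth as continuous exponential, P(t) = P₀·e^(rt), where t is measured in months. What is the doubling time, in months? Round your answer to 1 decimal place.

doubling time ≈ 9.8 months

r = ln(39400/4761) / 30 = ln(8.27557) / 30 ≈ 0.070444 per month
doubling time = ln 2 / |r| = 0.69315 / 0.070444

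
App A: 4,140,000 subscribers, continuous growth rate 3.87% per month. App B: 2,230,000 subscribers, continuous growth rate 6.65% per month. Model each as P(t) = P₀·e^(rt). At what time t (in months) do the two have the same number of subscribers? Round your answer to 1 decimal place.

4140000·e^(0.0387t) = 2230000·e^(0.0665t)
4140000/2230000 = e^((0.0665 − 0.0387)t) → ln(1.8565) = 0.0278·t
t = 0.61869 / 0.0278

t ≈ 22.3 months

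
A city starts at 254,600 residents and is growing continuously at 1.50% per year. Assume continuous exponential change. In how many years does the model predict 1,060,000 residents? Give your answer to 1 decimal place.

t ≈ 95.1 years

1060000 = 254600 · e^(0.015·t)
t = ln(1060000/254600) / 0.015 = ln(4.16339) / 0.015 = 1.42633 / 0.015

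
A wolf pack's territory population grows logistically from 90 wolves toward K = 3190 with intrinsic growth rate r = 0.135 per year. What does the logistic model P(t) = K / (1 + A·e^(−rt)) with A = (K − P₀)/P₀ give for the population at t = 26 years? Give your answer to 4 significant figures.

≈ 1,572 wolves

A = (3190 − 90)/90 = 34.44444
P(26) = 3190 / (1 + 34.44444·e^(−0.135·26)) = 3190 / (1 + 34.44444·0.029897)
= 3190 / 2.02978 ≈ 1571.6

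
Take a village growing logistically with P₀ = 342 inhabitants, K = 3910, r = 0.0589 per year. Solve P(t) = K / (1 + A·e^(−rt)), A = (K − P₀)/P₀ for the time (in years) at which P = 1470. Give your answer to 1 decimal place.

t ≈ 31.2 years

A = (3910 − 342)/342 = 10.43275
1470 = 3910/(1 + 10.43275·e^(−0.0589t)) → 1 + 10.43275·e^(−0.0589t) = 2.65986
e^(−0.0589t) = 0.159101 → t = ln(6.2853)/0.0589 = 1.83821/0.0589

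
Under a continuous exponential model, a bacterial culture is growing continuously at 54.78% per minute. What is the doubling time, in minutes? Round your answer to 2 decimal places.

doubling time = ln(2) / |r| = 0.69315 / 0.5478

doubling time ≈ 1.27 minutes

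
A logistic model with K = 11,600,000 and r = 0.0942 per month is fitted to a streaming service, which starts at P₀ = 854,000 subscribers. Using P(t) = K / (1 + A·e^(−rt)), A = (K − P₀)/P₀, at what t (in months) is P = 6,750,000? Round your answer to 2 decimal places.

t ≈ 30.39 months

A = (11600000 − 854000)/854000 = 12.58314
6750000 = 11600000/(1 + 12.58314·e^(−0.0942t)) → 1 + 12.58314·e^(−0.0942t) = 1.71852
e^(−0.0942t) = 0.057102 → t = ln(17.51261)/0.0942 = 2.86292/0.0942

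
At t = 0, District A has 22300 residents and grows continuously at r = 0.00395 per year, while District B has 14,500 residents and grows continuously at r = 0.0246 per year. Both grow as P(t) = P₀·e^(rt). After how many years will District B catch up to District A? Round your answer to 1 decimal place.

t ≈ 20.8 years

22300·e^(0.00395t) = 14500·e^(0.0246t)
22300/14500 = e^((0.0246 − 0.00395)t) → ln(1.53793) = 0.02065·t
t = 0.43044 / 0.02065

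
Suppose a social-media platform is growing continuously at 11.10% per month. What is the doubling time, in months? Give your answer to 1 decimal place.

doubling time ≈ 6.2 months

doubling time = ln(2) / |r| = 0.69315 / 0.111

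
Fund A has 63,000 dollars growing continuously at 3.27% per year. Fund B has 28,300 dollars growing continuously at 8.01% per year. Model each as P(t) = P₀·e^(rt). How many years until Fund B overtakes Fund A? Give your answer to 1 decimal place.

63000·e^(0.0327t) = 28300·e^(0.0801t)
63000/28300 = e^((0.0801 − 0.0327)t) → ln(2.22615) = 0.0474·t
t = 0.80027 / 0.0474

t ≈ 16.9 years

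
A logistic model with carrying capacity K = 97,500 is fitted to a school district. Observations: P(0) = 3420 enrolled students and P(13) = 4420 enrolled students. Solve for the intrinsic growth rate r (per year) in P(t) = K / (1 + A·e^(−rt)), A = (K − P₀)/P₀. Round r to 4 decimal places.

r ≈ 0.0206 per year

A = (97500 − 3420)/3420 = 27.50877
4420 = 97500/(1 + 27.50877·e^(−r·13)) → e^(−13r) = (22.05882 − 1)/27.50877 = 0.765531
r = −ln(0.765531)/13 = 0.26719/13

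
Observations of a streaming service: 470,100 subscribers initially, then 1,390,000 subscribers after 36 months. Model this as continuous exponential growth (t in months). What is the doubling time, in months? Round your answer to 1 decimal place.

doubling time ≈ 23.0 months

r = ln(1390000/470100) / 36 = ln(2.95682) / 36 ≈ 0.030114 per month
doubling time = ln 2 / |r| = 0.69315 / 0.030114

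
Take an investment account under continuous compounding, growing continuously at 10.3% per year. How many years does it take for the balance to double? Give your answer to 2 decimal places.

doubling time ≈ 6.73 years

doubling time = ln(2) / |r| = 0.69315 / 0.103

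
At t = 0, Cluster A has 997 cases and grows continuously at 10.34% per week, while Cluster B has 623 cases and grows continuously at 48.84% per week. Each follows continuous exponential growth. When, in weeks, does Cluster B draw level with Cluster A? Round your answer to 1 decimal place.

997·e^(0.1034t) = 623·e^(0.4884t)
997/623 = e^((0.4884 − 0.1034)t) → ln(1.60032) = 0.385·t
t = 0.4702 / 0.385

t ≈ 1.2 weeks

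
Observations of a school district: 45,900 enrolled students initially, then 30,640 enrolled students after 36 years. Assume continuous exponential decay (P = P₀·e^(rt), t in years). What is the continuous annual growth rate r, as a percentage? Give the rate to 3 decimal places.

r ≈ -1.123% per year

30640 = 45900 · e^(r·36)
e^(36r) = 30640/45900 = 0.66754
r = ln(0.66754) / 36 = -0.40416 / 36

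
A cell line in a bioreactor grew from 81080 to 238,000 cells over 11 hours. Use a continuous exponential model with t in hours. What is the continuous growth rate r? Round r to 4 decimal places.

238000 = 81080 · e^(r·11)
e^(11r) = 238000/81080 = 2.93537
r = ln(2.93537) / 11 = 1.07683 / 11

r ≈ 0.0979 per hour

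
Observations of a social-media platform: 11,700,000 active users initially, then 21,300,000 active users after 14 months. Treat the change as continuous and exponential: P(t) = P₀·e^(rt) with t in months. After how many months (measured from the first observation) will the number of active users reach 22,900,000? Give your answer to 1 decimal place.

t ≈ 15.7 months

r = ln(21300000/11700000) / 14 ≈ 0.042794 per month
t = ln(22900000/11700000) / r = 0.67155 / 0.042794 ≈ 15.693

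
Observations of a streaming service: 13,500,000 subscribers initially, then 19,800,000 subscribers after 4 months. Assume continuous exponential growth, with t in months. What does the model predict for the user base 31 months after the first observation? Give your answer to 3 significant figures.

r = ln(19800000/13500000) / 4 ≈ 0.095748 per month
P(31) = 13500000 · e^(0.095748·31) = 13500000 · 19.45667 ≈ 262665048.45

≈ 263,000,000 subscribers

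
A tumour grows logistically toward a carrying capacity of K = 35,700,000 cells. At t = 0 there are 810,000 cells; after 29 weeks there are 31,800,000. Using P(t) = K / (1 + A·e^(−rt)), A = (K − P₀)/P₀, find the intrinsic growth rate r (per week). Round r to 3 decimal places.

r ≈ 0.202 per week

A = (35700000 − 810000)/810000 = 43.07407
31800000 = 35700000/(1 + 43.07407·e^(−r·29)) → e^(−29r) = (1.12264 − 1)/43.07407 = 0.002847
r = −ln(0.002847)/29 = 5.86141/29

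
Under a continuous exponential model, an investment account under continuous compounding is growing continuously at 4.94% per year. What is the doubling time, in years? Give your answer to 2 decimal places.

doubling time ≈ 14.03 years

doubling time = ln(2) / |r| = 0.69315 / 0.0494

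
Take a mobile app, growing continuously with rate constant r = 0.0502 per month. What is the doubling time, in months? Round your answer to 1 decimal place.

doubling time ≈ 13.8 months

doubling time = ln(2) / |r| = 0.69315 / 0.0502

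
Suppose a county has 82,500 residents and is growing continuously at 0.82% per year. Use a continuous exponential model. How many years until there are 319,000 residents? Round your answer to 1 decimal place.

319000 = 82500 · e^(0.0082·t)
t = ln(319000/82500) / 0.0082 = ln(3.86667) / 0.0082 = 1.35239 / 0.0082

t ≈ 164.9 years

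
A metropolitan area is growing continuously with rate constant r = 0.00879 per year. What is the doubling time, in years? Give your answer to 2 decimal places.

doubling time ≈ 78.86 years

doubling time = ln(2) / |r| = 0.69315 / 0.00879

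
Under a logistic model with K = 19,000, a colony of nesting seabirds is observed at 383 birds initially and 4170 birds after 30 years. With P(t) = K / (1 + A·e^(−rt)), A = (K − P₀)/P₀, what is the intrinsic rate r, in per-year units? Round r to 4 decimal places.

r ≈ 0.0872 per year

A = (19000 − 383)/383 = 48.60836
4170 = 19000/(1 + 48.60836·e^(−r·30)) → e^(−30r) = (4.55635 − 1)/48.60836 = 0.073163
r = −ln(0.073163)/30 = 2.61506/30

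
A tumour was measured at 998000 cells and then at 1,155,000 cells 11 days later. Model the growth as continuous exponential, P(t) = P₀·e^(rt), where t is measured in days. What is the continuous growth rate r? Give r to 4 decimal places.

1155000 = 998000 · e^(r·11)
e^(11r) = 1155000/998000 = 1.15731
r = ln(1.15731) / 11 = 0.1461 / 11

r ≈ 0.0133 per day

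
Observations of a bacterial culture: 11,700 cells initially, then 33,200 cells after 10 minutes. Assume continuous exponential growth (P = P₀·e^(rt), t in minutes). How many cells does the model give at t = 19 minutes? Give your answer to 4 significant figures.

r = ln(33200/11700) / 10 ≈ 0.104296 per minute
P(19) = 11700 · e^(0.104296·19) = 11700 · 7.25453 ≈ 84877.99

≈ 84,880 cells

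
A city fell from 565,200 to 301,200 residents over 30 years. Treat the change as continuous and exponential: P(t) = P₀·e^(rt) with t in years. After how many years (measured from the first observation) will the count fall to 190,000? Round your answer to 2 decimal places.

t ≈ 51.96 years

r = ln(301200/565200) / 30 ≈ -0.02098 per year
t = ln(190000/565200) / r = -1.09016 / -0.02098 ≈ 51.961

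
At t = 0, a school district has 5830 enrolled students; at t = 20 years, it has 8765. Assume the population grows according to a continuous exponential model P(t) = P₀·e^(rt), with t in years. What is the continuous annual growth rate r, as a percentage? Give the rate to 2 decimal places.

r ≈ 2.04% per year

8765 = 5830 · e^(r·20)
e^(20r) = 8765/5830 = 1.50343
r = ln(1.50343) / 20 = 0.40775 / 20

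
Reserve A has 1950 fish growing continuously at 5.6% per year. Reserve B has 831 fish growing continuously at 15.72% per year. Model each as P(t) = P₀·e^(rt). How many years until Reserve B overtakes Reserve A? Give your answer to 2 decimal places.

t ≈ 8.43 years

1950·e^(0.056t) = 831·e^(0.1572t)
1950/831 = e^((0.1572 − 0.056)t) → ln(2.34657) = 0.1012·t
t = 0.85295 / 0.1012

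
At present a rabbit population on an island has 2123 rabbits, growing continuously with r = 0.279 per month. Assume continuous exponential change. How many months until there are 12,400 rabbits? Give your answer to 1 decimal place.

12400 = 2123 · e^(0.279·t)
t = ln(12400/2123) / 0.279 = ln(5.84079) / 0.279 = 1.76487 / 0.279

t ≈ 6.3 months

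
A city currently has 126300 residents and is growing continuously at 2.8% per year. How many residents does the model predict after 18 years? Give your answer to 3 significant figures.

≈ 209,000 residents

P(18) = 126300 · e^(0.028·18) = 126300 · e^(0.504)
= 126300 · 1.65533 ≈ 209068.1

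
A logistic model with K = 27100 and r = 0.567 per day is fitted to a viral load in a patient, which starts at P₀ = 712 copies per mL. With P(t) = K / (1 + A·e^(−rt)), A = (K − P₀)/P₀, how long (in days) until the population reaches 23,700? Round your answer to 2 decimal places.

t ≈ 9.80 days

A = (27100 − 712)/712 = 37.0618
23700 = 27100/(1 + 37.0618·e^(−0.567t)) → 1 + 37.0618·e^(−0.567t) = 1.14346
e^(−0.567t) = 0.003871 → t = ln(258.34253)/0.567 = 5.55429/0.567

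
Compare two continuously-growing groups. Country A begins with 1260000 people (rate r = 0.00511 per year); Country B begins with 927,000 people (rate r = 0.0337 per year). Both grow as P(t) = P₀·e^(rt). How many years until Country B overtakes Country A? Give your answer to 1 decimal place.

t ≈ 10.7 years

1260000·e^(0.00511t) = 927000·e^(0.0337t)
1260000/927000 = e^((0.0337 − 0.00511)t) → ln(1.35922) = 0.02859·t
t = 0.30691 / 0.02859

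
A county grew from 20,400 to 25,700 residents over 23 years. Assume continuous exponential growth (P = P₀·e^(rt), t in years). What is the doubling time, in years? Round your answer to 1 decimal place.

r = ln(25700/20400) / 23 = ln(1.2598) / 23 ≈ 0.010042 per year
doubling time = ln 2 / |r| = 0.69315 / 0.010042

doubling time ≈ 69.0 years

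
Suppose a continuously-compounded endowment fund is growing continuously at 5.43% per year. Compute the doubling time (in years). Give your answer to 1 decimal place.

doubling time ≈ 12.8 years

doubling time = ln(2) / |r| = 0.69315 / 0.0543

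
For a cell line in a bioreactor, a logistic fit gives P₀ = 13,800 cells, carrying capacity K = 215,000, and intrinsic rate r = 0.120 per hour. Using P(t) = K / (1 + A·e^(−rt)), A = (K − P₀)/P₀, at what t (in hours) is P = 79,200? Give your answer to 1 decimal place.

t ≈ 17.8 hours

A = (215000 − 13800)/13800 = 14.57971
79200 = 215000/(1 + 14.57971·e^(−0.12t)) → 1 + 14.57971·e^(−0.12t) = 2.71465
e^(−0.12t) = 0.117605 → t = ln(8.50304)/0.12 = 2.14042/0.12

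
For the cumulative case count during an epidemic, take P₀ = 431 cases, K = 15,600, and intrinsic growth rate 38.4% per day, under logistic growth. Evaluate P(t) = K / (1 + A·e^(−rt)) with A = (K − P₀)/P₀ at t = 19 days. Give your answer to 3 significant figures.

≈ 15,200 cases

A = (15600 − 431)/431 = 35.1949
P(19) = 15600 / (1 + 35.1949·e^(−0.384·19)) = 15600 / (1 + 35.1949·0.000678)
= 15600 / 1.02387 ≈ 15236.3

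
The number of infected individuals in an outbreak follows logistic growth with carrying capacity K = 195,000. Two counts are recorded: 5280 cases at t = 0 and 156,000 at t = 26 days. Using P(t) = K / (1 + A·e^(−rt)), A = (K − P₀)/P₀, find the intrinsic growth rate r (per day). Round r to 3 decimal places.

A = (195000 − 5280)/5280 = 35.93182
156000 = 195000/(1 + 35.93182·e^(−r·26)) → e^(−26r) = (1.25 − 1)/35.93182 = 0.006958
r = −ln(0.006958)/26 = 4.96792/26

r ≈ 0.191 per day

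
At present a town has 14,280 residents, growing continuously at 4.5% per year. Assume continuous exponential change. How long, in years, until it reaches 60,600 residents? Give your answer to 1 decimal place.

t ≈ 32.1 years

60600 = 14280 · e^(0.045·t)
t = ln(60600/14280) / 0.045 = ln(4.2437) / 0.045 = 1.44543 / 0.045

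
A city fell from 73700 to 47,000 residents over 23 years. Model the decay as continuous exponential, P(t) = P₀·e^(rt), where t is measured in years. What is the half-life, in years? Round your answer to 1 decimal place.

half-life ≈ 35.4 years

r = ln(47000/73700) / 23 = ln(0.63772) / 23 ≈ -0.019559 per year
half-life = ln 2 / |r| = 0.69315 / 0.019559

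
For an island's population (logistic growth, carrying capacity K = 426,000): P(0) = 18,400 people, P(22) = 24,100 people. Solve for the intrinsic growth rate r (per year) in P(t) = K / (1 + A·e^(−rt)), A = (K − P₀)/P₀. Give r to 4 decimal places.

r ≈ 0.0129 per year

A = (426000 − 18400)/18400 = 22.15217
24100 = 426000/(1 + 22.15217·e^(−r·22)) → e^(−22r) = (17.67635 − 1)/22.15217 = 0.752809
r = −ln(0.752809)/22 = 0.28394/22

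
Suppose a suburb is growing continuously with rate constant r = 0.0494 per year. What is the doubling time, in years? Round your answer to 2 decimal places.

doubling time = ln(2) / |r| = 0.69315 / 0.0494

doubling time ≈ 14.03 years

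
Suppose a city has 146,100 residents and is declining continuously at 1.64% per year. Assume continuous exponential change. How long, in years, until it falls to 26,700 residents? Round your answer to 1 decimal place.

t ≈ 103.6 years

26700 = 146100 · e^(-0.0164·t)
t = ln(26700/146100) / -0.0164 = ln(0.18275) / -0.0164 = -1.69963 / -0.0164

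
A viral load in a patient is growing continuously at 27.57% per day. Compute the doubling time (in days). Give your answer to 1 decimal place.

doubling time ≈ 2.5 days

doubling time = ln(2) / |r| = 0.69315 / 0.2757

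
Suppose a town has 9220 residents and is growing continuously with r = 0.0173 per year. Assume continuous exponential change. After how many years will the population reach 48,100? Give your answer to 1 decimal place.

48100 = 9220 · e^(0.0173·t)
t = ln(48100/9220) / 0.0173 = ln(5.21692) / 0.0173 = 1.65191 / 0.0173

t ≈ 95.5 years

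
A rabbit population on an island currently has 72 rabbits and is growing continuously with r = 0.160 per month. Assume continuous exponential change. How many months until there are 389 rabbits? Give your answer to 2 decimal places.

t ≈ 10.54 months

389 = 72 · e^(0.16·t)
t = ln(389/72) / 0.16 = ln(5.40278) / 0.16 = 1.68691 / 0.16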